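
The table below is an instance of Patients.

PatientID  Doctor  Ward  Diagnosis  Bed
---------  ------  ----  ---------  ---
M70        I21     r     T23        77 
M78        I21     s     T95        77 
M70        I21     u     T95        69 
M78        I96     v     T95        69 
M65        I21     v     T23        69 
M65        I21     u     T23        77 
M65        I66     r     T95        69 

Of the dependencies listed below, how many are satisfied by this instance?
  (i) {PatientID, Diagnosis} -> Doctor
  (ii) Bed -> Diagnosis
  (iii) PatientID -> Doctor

0

(i) {PatientID, Diagnosis} -> Doctor: (PatientID=M78, Diagnosis=T95): 2 rows → Doctor takes values {I21, I96} — violation — fails.
(ii) Bed -> Diagnosis: Bed=77: 3 rows → Diagnosis takes values {T23, T95} — violation; Bed=69: 4 rows → Diagnosis takes values {T95, T23} — violation — fails.
(iii) PatientID -> Doctor: PatientID=M78: 2 rows → Doctor takes values {I21, I96} — violation; PatientID=M65: 3 rows → Doctor takes values {I21, I66} — violation — fails.
None of the 3 dependencies hold.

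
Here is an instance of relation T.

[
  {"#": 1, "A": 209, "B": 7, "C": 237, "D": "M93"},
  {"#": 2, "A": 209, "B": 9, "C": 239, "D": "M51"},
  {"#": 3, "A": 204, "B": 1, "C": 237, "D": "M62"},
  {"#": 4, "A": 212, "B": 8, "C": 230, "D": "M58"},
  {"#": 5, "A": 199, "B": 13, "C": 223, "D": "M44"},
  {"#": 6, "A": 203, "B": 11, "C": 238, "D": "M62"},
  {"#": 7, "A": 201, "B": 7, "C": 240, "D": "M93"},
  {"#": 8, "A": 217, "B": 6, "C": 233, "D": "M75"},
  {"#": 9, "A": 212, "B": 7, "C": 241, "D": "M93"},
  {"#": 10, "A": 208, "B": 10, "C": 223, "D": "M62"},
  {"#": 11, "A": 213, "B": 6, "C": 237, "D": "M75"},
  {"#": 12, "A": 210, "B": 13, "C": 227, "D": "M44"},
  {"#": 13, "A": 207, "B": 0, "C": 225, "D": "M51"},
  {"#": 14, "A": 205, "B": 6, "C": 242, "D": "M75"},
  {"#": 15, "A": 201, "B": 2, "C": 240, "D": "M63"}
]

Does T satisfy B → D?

B=7: rows 1, 7, 9 → D = M93, M93, M93 ✓
B=9: row 2 → D = M51 ✓
B=1: row 3 → D = M62 ✓
B=8: row 4 → D = M58 ✓
B=13: rows 5, 12 → D = M44, M44 ✓
B=11: row 6 → D = M62 ✓
B=6: rows 8, 11, 14 → D = M75, M75, M75 ✓
B=10: row 10 → D = M62 ✓
B=0: row 13 → D = M51 ✓
B=2: row 15 → D = M63 ✓
Every B value is associated with a single D value, so B → D holds.

Yes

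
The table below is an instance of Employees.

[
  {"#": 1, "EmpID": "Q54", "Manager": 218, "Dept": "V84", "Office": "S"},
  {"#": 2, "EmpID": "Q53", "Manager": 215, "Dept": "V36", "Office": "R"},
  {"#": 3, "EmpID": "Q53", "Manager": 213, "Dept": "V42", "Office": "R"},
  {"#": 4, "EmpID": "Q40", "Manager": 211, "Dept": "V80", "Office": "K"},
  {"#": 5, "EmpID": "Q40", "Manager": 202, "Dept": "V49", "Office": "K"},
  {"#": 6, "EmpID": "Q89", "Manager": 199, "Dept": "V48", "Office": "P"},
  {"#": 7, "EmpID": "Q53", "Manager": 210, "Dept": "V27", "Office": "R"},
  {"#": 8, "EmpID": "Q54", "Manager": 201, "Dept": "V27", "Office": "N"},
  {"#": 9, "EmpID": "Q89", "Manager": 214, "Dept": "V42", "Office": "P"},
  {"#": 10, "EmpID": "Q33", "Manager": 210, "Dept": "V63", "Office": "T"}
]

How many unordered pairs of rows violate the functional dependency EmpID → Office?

EmpID=Q54: violating pairs (1,8) — 1 pair.
EmpID=Q53: all 3 rows agree on Office — 0 pairs.
EmpID=Q40: all 2 rows agree on Office — 0 pairs.
EmpID=Q89: all 2 rows agree on Office — 0 pairs.

1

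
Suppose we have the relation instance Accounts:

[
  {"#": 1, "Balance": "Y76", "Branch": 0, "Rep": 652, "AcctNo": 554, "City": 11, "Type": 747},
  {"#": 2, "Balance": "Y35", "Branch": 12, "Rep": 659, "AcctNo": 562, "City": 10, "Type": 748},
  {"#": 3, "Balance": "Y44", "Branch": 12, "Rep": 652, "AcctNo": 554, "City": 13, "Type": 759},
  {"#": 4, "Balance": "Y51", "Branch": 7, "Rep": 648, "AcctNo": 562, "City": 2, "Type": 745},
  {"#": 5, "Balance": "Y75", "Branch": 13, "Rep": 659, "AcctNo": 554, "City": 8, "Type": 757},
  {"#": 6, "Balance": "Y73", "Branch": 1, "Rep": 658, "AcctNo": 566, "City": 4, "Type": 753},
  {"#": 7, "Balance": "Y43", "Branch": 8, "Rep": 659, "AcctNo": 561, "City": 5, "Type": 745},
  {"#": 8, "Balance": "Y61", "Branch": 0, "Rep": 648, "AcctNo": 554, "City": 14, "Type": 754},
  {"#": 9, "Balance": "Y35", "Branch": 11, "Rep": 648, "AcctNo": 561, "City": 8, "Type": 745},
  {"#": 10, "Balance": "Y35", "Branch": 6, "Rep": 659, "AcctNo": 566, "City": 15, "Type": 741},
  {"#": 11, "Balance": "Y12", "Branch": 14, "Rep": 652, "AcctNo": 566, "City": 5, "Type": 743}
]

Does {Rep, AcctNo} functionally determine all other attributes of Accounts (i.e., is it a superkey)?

No

Rows 1 and 3 have the same {Rep, AcctNo} value (Rep=652, AcctNo=554) but are distinct tuples, so {Rep, AcctNo} does not determine every attribute — not a superkey.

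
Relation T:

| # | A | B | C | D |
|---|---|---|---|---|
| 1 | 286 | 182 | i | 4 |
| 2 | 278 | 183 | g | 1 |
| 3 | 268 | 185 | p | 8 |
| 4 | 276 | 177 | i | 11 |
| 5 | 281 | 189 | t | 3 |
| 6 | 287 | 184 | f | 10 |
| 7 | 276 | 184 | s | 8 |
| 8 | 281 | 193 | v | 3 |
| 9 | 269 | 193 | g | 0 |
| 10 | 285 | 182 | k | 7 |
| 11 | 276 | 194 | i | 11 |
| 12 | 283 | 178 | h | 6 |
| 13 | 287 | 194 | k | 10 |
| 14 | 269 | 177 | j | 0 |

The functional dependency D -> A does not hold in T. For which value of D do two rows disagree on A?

8

D=4: row 1 → A = 286 ✓
D=1: row 2 → A = 278 ✓
D=8: rows 3, 7 → A takes values {268, 276} — violation
D=11: rows 4, 11 → A = 276, 276 ✓
D=3: rows 5, 8 → A = 281, 281 ✓
D=10: rows 6, 13 → A = 287, 287 ✓
D=0: rows 9, 14 → A = 269, 269 ✓
D=7: row 10 → A = 285 ✓
D=6: row 12 → A = 283 ✓
The only D value with inconsistent A is D=8.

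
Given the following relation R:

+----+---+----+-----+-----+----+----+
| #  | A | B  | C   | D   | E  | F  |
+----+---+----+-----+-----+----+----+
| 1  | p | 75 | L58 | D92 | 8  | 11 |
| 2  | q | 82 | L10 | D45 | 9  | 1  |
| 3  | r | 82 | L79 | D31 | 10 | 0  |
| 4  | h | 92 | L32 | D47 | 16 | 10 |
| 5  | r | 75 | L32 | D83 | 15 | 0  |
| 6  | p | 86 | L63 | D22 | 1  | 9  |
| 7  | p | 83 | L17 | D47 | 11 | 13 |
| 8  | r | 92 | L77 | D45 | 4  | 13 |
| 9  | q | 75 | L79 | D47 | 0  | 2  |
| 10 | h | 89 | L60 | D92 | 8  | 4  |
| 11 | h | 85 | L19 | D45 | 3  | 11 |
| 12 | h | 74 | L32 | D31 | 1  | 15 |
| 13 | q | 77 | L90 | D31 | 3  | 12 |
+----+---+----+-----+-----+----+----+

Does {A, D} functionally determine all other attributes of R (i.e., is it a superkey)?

Yes

All 13 rows have distinct {A, D} values, so {A, D} → (all attributes) holds and {A, D} is a superkey.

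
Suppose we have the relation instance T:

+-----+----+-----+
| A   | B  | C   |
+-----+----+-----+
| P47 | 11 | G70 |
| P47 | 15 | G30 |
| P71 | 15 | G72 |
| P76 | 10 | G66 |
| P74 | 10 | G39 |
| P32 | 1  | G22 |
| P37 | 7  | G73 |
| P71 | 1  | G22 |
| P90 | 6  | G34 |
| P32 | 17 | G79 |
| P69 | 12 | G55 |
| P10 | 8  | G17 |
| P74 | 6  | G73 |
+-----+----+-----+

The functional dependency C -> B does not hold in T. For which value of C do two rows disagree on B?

G73

C=G70: 1 row → B = 11 ✓
C=G30: 1 row → B = 15 ✓
C=G72: 1 row → B = 15 ✓
C=G66: 1 row → B = 10 ✓
C=G39: 1 row → B = 10 ✓
C=G22: 2 rows → B = 1, 1 ✓
C=G73: 2 rows → B takes values {7, 6} — violation
C=G34: 1 row → B = 6 ✓
C=G79: 1 row → B = 17 ✓
C=G55: 1 row → B = 12 ✓
C=G17: 1 row → B = 8 ✓
The only C value with inconsistent B is C=G73.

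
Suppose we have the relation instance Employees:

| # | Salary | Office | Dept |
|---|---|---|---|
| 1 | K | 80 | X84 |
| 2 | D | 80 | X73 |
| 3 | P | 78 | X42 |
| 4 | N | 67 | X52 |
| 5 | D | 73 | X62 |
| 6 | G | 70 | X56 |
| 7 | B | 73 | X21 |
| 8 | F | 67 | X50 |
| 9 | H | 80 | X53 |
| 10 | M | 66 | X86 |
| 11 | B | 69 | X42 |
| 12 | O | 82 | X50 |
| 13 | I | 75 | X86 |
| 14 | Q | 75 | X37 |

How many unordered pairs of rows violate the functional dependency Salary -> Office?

2

Salary=D: violating pairs (2,5) — 1 pair.
Salary=B: violating pairs (7,11) — 1 pair.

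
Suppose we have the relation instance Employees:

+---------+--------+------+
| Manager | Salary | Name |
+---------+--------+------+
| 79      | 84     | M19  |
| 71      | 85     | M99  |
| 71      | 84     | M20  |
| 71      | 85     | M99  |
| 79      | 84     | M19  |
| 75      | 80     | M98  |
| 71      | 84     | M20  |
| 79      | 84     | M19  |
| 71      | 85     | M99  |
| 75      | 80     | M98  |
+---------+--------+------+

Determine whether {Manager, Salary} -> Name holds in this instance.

Yes

(Manager=79, Salary=84): 3 rows → Name = M19, M19, M19 ✓
(Manager=71, Salary=85): 3 rows → Name = M99, M99, M99 ✓
(Manager=71, Salary=84): 2 rows → Name = M20, M20 ✓
(Manager=75, Salary=80): 2 rows → Name = M98, M98 ✓
Every {Manager, Salary} value is associated with a single Name value, so {Manager, Salary} -> Name holds.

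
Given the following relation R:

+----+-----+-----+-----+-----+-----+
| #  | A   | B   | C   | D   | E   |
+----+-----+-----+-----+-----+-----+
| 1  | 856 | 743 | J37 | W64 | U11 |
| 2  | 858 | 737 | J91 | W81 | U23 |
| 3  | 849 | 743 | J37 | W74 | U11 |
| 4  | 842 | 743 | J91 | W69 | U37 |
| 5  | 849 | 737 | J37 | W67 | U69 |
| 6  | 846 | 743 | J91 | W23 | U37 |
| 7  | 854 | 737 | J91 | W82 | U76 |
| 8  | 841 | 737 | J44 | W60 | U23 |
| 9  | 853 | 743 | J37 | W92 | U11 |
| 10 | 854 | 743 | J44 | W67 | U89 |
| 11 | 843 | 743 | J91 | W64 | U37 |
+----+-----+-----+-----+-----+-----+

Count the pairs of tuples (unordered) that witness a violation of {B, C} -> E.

(B=743, C=J37): all 3 rows agree on E — 0 pairs.
(B=737, C=J91): violating pairs (2,7) — 1 pair.
(B=743, C=J91): all 3 rows agree on E — 0 pairs.

1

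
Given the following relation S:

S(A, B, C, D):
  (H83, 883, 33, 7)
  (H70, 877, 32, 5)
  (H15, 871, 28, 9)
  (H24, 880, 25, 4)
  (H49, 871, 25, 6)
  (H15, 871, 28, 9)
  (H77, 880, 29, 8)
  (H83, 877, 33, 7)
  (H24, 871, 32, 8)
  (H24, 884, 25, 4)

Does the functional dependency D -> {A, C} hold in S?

D=7: 2 rows → {A,C} = (H83, 33), (H83, 33) ✓
D=5: 1 row → {A,C} = (H70, 32) ✓
D=9: 2 rows → {A,C} = (H15, 28), (H15, 28) ✓
D=4: 2 rows → {A,C} = (H24, 25), (H24, 25) ✓
D=6: 1 row → {A,C} = (H49, 25) ✓
D=8: 2 rows → {A,C} takes values {(H77, 29), (H24, 32)} — violation
Two rows agree on D but differ on {A, C}, so D -> {A, C} does not hold.

No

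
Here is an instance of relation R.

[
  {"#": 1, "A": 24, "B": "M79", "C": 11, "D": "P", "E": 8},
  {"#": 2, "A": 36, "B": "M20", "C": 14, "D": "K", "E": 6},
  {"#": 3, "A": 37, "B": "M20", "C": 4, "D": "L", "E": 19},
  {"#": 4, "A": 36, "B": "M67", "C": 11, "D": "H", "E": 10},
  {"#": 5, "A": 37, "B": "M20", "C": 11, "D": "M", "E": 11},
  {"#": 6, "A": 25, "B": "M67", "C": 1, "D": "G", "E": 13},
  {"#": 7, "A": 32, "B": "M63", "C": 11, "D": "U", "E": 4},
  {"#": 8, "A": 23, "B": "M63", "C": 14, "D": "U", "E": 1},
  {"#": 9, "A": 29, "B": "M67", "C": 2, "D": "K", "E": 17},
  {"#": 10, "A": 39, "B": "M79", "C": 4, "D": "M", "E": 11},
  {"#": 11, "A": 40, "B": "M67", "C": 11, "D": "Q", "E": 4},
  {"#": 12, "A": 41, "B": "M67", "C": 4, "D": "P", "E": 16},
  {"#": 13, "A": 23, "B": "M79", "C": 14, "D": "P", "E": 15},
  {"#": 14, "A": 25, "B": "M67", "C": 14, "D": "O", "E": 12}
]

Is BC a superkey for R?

Rows 4 and 11 have the same BC value (B=M67, C=11) but are distinct tuples, so BC does not determine every attribute — not a superkey.

No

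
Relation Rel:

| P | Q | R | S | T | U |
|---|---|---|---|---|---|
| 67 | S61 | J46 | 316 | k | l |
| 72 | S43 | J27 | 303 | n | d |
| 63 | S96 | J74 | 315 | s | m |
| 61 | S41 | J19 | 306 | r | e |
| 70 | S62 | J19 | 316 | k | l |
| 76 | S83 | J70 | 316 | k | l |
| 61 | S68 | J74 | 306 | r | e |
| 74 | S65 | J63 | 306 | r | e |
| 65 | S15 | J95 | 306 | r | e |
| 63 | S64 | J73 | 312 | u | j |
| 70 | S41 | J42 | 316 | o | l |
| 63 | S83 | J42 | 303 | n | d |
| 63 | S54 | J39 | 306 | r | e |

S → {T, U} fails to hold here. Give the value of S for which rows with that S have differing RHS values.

316

S=316: 4 rows → {T,U} takes values {(k, l), (o, l)} — violation
S=303: 2 rows → {T,U} = (n, d), (n, d) ✓
S=315: 1 row → {T,U} = (s, m) ✓
S=306: 5 rows → {T,U} = (r, e), (r, e), (r, e), (r, e), (r, e) ✓
S=312: 1 row → {T,U} = (u, j) ✓
The only S value with inconsistent RHS is S=316.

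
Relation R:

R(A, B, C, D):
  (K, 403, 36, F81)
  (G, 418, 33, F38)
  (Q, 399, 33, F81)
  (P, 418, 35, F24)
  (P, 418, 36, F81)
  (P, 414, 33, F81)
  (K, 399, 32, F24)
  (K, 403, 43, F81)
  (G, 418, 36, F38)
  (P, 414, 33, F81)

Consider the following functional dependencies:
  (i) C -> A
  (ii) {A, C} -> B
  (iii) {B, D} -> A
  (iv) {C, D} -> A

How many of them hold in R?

(i) C -> A: C=36: 3 rows → A takes values {K, P, G} — violation; C=33: 4 rows → A takes values {G, Q, P} — violation — fails.
(ii) {A, C} -> B: every LHS value maps to a single RHS value — holds.
(iii) {B, D} -> A: every LHS value maps to a single RHS value — holds.
(iv) {C, D} -> A: (C=36, D=F81): 2 rows → A takes values {K, P} — violation; (C=33, D=F81): 3 rows → A takes values {Q, P} — violation — fails.
2 of the 4 dependencies hold.

2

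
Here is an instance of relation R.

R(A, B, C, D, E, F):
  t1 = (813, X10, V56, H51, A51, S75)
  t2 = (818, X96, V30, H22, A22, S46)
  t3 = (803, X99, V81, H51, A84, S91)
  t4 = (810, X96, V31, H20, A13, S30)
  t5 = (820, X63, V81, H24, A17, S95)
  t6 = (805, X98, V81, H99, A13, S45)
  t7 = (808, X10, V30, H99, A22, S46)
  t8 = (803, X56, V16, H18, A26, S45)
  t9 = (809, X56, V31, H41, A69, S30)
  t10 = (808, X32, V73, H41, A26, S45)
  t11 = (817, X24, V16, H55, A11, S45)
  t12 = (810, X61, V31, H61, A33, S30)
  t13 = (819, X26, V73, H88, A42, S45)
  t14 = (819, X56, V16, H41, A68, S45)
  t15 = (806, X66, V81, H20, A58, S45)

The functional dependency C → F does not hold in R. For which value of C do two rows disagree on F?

C=V56: row 1 → F = S75 ✓
C=V30: rows 2, 7 → F = S46, S46 ✓
C=V81: rows 3, 5, 6, 15 → F takes values {S91, S95, S45} — violation
C=V31: rows 4, 9, 12 → F = S30, S30, S30 ✓
C=V16: rows 8, 11, 14 → F = S45, S45, S45 ✓
C=V73: rows 10, 13 → F = S45, S45 ✓
The only C value with inconsistent F is C=V81.

V81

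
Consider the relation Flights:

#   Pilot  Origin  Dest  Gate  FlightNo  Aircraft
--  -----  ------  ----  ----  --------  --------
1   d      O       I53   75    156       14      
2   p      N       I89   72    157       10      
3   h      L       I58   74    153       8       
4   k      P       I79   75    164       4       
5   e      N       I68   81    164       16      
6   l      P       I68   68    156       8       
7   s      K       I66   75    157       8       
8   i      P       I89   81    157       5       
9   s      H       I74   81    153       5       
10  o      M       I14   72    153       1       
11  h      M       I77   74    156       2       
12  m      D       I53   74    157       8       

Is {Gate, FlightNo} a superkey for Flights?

All 12 rows have distinct {Gate, FlightNo} values, so {Gate, FlightNo} → (all attributes) holds and {Gate, FlightNo} is a superkey.

Yes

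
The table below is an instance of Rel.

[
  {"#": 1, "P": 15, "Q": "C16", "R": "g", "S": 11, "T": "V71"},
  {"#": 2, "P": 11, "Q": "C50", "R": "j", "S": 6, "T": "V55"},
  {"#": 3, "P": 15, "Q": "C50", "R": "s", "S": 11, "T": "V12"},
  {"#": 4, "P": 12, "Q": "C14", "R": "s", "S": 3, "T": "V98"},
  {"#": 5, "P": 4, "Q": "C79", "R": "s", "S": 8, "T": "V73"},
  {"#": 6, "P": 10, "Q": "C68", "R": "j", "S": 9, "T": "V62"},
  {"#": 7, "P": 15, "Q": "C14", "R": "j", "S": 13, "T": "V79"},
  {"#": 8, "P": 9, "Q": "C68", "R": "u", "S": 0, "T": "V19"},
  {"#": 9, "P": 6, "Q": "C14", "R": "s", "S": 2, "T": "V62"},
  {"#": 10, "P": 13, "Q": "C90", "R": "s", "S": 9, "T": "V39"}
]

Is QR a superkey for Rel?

Rows 4 and 9 have the same QR value (Q=C14, R=s) but are distinct tuples, so QR does not determine every attribute — not a superkey.

No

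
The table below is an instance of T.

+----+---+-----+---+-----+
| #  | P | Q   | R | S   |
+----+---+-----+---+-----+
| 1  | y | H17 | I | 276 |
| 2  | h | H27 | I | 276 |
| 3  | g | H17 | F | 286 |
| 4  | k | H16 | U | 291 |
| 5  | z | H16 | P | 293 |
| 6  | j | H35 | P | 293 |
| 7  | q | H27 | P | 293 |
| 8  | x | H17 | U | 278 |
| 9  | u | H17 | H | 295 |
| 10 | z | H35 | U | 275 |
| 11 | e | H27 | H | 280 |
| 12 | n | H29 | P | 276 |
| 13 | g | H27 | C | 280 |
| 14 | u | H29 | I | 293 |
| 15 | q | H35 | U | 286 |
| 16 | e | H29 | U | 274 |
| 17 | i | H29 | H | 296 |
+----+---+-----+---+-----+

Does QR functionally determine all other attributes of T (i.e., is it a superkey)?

Rows 10 and 15 have the same QR value (Q=H35, R=U) but are distinct tuples, so QR does not determine every attribute — not a superkey.

No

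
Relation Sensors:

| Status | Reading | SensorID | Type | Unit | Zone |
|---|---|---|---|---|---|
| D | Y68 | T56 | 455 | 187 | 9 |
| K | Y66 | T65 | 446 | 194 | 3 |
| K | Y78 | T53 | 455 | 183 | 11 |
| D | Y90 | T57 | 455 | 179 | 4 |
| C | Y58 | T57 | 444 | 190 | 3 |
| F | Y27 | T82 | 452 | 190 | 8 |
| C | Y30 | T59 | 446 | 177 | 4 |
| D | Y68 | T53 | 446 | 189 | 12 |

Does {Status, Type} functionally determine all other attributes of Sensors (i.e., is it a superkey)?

No

Two distinct rows share (Status=D, Type=455), so {Status, Type} does not determine every attribute — not a superkey.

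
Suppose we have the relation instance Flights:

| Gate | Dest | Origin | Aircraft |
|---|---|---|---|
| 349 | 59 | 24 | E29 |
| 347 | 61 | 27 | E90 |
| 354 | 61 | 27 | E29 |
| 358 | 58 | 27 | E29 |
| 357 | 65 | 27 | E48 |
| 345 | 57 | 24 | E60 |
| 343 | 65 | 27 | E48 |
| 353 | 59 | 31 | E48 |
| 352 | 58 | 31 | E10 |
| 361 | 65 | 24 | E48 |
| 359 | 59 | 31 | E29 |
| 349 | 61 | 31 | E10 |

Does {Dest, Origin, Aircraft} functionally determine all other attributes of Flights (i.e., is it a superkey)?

No

Two distinct rows share (Dest=65, Origin=27, Aircraft=E48), so {Dest, Origin, Aircraft} does not determine every attribute — not a superkey.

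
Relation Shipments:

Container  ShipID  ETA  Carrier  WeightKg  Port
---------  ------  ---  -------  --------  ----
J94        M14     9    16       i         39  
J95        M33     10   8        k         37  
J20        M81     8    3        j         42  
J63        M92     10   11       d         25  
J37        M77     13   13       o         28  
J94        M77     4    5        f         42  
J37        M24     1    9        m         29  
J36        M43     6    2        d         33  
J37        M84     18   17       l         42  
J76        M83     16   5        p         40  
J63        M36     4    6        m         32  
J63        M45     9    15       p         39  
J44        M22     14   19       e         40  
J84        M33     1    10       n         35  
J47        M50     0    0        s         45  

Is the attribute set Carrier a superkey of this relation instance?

Two distinct rows share Carrier=5, so Carrier does not determine every attribute — not a superkey.

No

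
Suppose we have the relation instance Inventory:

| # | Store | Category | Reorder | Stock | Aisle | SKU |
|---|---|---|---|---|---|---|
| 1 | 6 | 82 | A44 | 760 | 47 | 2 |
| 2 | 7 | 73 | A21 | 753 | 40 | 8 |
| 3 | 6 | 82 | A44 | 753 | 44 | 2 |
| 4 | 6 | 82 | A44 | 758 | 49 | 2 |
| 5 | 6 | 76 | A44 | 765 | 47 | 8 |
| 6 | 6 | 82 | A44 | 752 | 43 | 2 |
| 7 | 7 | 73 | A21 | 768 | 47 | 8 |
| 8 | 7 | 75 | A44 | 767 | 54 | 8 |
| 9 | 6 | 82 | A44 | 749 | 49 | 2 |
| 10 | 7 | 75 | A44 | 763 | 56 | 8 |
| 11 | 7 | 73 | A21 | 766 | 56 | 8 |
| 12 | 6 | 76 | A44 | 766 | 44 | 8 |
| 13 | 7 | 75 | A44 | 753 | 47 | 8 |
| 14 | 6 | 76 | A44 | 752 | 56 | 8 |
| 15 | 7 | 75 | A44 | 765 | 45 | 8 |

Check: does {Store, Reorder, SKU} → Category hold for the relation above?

(Store=6, Reorder=A44, SKU=2): rows 1, 3, 4, 6, 9 → Category = 82, 82, 82, 82, 82 ✓
(Store=7, Reorder=A21, SKU=8): rows 2, 7, 11 → Category = 73, 73, 73 ✓
(Store=6, Reorder=A44, SKU=8): rows 5, 12, 14 → Category = 76, 76, 76 ✓
(Store=7, Reorder=A44, SKU=8): rows 8, 10, 13, 15 → Category = 75, 75, 75, 75 ✓
Every {Store, Reorder, SKU} value is associated with a single Category value, so {Store, Reorder, SKU} → Category holds.

Yes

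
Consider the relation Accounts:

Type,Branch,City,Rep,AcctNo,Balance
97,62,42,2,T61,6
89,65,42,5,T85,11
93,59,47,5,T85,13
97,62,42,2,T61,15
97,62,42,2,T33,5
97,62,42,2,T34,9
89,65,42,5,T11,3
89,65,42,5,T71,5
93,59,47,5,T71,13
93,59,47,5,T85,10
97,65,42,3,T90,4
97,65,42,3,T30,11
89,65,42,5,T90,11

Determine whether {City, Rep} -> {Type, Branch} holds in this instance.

(City=42, Rep=2): 4 rows → {Type,Branch} = (97, 62), (97, 62), (97, 62), (97, 62) ✓
(City=42, Rep=5): 4 rows → {Type,Branch} = (89, 65), (89, 65), (89, 65), (89, 65) ✓
(City=47, Rep=5): 3 rows → {Type,Branch} = (93, 59), (93, 59), (93, 59) ✓
(City=42, Rep=3): 2 rows → {Type,Branch} = (97, 65), (97, 65) ✓
Every {City, Rep} value is associated with a single {Type, Branch} value, so {City, Rep} -> {Type, Branch} holds.

Yes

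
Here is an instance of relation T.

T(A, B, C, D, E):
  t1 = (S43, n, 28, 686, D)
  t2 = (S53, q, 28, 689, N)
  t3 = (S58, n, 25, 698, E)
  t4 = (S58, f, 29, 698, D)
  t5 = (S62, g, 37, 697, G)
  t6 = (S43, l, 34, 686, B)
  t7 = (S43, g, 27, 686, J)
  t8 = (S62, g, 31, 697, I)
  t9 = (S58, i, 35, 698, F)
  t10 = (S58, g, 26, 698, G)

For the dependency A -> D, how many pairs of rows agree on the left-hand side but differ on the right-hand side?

0

A=S43: all 3 rows agree on D — 0 pairs.
A=S58: all 4 rows agree on D — 0 pairs.
A=S62: all 2 rows agree on D — 0 pairs.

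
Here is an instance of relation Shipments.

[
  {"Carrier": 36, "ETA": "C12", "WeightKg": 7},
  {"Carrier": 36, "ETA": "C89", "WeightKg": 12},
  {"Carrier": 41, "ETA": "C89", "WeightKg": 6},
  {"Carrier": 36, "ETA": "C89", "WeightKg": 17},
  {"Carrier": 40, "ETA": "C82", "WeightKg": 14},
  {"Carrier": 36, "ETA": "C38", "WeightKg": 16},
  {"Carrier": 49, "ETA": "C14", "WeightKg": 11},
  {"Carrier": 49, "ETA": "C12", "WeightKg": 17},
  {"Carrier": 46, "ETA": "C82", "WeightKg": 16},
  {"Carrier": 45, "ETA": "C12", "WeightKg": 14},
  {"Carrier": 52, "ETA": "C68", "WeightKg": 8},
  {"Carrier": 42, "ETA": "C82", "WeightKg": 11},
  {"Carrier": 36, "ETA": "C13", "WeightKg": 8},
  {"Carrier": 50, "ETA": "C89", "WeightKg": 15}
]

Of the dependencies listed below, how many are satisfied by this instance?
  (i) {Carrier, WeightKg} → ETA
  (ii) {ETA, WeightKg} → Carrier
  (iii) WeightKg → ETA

2

(i) {Carrier, WeightKg} → ETA: every LHS value maps to a single RHS value — holds.
(ii) {ETA, WeightKg} → Carrier: every LHS value maps to a single RHS value — holds.
(iii) WeightKg → ETA: WeightKg=17: 2 rows → ETA takes values {C89, C12} — violation; WeightKg=14: 2 rows → ETA takes values {C82, C12} — violation; WeightKg=16: 2 rows → ETA takes values {C38, C82} — violation; WeightKg=11: 2 rows → ETA takes values {C14, C82} — violation; WeightKg=8: 2 rows → ETA takes values {C68, C13} — violation — fails.
2 of the 3 dependencies hold.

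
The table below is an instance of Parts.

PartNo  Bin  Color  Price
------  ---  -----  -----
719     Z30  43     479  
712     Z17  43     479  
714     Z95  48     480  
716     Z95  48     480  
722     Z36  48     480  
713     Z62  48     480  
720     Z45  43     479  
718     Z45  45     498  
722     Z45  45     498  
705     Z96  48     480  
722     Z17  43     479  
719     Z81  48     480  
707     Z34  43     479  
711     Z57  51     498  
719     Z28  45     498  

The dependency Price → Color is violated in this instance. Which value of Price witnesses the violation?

498

Price=479: 5 rows → Color = 43, 43, 43, 43, 43 ✓
Price=480: 6 rows → Color = 48, 48, 48, 48, 48, 48 ✓
Price=498: 4 rows → Color takes values {45, 51} — violation
The only Price value with inconsistent Color is Price=498.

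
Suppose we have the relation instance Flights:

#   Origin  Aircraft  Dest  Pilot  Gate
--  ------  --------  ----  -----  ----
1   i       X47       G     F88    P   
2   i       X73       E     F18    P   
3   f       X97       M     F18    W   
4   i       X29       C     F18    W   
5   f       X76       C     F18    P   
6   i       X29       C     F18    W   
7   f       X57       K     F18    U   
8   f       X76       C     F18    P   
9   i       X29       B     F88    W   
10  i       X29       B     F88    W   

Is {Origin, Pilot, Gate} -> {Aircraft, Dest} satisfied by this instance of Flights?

(Origin=i, Pilot=F88, Gate=P): row 1 → {Aircraft,Dest} = (X47, G) ✓
(Origin=i, Pilot=F18, Gate=P): row 2 → {Aircraft,Dest} = (X73, E) ✓
(Origin=f, Pilot=F18, Gate=W): row 3 → {Aircraft,Dest} = (X97, M) ✓
(Origin=i, Pilot=F18, Gate=W): rows 4, 6 → {Aircraft,Dest} = (X29, C), (X29, C) ✓
(Origin=f, Pilot=F18, Gate=P): rows 5, 8 → {Aircraft,Dest} = (X76, C), (X76, C) ✓
(Origin=f, Pilot=F18, Gate=U): row 7 → {Aircraft,Dest} = (X57, K) ✓
(Origin=i, Pilot=F88, Gate=W): rows 9, 10 → {Aircraft,Dest} = (X29, B), (X29, B) ✓
Every {Origin, Pilot, Gate} value is associated with a single {Aircraft, Dest} value, so {Origin, Pilot, Gate} -> {Aircraft, Dest} holds.

Yes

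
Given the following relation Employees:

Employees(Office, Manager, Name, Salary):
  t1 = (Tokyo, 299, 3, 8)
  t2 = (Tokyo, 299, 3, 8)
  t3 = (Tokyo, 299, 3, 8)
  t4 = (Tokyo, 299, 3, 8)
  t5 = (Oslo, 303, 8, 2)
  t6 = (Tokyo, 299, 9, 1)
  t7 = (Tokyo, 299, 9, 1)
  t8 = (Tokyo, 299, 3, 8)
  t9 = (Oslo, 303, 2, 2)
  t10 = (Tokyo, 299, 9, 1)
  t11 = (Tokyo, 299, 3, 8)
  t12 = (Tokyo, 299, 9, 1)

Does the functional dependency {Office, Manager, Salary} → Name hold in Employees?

No

(Office=Tokyo, Manager=299, Salary=8): rows 1, 2, 3, 4, 8, 11 → Name = 3, 3, 3, 3, 3, 3 ✓
(Office=Oslo, Manager=303, Salary=2): rows 5, 9 → Name takes values {8, 2} — violation
(Office=Tokyo, Manager=299, Salary=1): rows 6, 7, 10, 12 → Name = 9, 9, 9, 9 ✓
Two rows agree on {Office, Manager, Salary} but differ on Name, so {Office, Manager, Salary} → Name does not hold.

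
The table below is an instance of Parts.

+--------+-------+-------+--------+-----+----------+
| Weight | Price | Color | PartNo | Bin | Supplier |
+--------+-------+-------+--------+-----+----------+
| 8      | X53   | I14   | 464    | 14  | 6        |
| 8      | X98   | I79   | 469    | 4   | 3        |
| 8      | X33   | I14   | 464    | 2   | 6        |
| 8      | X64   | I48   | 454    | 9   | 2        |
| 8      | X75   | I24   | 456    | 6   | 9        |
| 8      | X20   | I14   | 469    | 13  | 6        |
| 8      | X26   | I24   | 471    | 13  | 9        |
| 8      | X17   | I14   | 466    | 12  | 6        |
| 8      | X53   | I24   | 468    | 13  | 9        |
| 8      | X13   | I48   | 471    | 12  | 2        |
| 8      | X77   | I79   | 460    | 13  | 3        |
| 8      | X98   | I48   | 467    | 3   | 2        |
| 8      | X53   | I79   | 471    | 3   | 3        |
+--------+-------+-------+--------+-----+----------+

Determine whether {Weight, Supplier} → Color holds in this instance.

(Weight=8, Supplier=6): 4 rows → Color = I14, I14, I14, I14 ✓
(Weight=8, Supplier=3): 3 rows → Color = I79, I79, I79 ✓
(Weight=8, Supplier=2): 3 rows → Color = I48, I48, I48 ✓
(Weight=8, Supplier=9): 3 rows → Color = I24, I24, I24 ✓
Every {Weight, Supplier} value is associated with a single Color value, so {Weight, Supplier} → Color holds.

Yes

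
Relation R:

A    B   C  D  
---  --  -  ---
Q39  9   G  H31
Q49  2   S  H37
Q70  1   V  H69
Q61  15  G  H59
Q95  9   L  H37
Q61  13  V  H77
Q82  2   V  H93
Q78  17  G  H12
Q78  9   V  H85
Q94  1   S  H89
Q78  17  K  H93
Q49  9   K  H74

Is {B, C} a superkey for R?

Yes

All 12 rows have distinct {B, C} values, so {B, C} → (all attributes) holds and {B, C} is a superkey.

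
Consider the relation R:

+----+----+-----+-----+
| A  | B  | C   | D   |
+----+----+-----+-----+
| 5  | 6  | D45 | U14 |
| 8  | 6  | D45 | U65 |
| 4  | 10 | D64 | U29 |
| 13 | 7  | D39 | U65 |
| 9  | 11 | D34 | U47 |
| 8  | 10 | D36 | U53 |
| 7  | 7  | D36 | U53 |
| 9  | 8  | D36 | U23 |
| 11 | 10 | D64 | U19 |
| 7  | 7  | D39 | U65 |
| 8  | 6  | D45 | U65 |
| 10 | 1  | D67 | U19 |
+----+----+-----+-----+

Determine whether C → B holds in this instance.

C=D45: 3 rows → B = 6, 6, 6 ✓
C=D64: 2 rows → B = 10, 10 ✓
C=D39: 2 rows → B = 7, 7 ✓
C=D34: 1 row → B = 11 ✓
C=D36: 3 rows → B takes values {10, 7, 8} — violation
C=D67: 1 row → B = 1 ✓
Two rows agree on C but differ on B, so C → B does not hold.

No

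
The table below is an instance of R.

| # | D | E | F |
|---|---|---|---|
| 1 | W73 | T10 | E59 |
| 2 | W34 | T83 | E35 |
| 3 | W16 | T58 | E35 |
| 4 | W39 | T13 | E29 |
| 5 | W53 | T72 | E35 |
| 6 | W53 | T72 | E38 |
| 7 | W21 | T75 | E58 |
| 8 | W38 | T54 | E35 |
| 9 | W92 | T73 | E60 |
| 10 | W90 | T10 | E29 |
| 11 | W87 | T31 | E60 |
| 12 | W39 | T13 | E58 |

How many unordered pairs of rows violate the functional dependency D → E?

D=W39: all 2 rows agree on E — 0 pairs.
D=W53: all 2 rows agree on E — 0 pairs.

0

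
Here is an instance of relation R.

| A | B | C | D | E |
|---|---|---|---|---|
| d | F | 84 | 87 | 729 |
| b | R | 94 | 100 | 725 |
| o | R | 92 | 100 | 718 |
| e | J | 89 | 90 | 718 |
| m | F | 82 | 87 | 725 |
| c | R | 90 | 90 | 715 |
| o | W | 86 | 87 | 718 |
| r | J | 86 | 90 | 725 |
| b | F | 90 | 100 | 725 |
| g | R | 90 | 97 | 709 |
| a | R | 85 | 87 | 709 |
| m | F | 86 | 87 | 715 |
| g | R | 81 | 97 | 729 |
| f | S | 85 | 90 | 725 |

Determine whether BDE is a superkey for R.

All 14 rows have distinct BDE values, so BDE → (all attributes) holds and BDE is a superkey.

Yes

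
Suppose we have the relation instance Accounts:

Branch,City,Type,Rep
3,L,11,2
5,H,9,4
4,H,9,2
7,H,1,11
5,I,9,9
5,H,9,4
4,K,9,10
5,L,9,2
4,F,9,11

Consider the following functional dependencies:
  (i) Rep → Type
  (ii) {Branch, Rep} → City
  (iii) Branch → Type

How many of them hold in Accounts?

2

(i) Rep → Type: Rep=2: 3 rows → Type takes values {11, 9} — violation; Rep=11: 2 rows → Type takes values {1, 9} — violation — fails.
(ii) {Branch, Rep} → City: every LHS value maps to a single RHS value — holds.
(iii) Branch → Type: every LHS value maps to a single RHS value — holds.
2 of the 3 dependencies hold.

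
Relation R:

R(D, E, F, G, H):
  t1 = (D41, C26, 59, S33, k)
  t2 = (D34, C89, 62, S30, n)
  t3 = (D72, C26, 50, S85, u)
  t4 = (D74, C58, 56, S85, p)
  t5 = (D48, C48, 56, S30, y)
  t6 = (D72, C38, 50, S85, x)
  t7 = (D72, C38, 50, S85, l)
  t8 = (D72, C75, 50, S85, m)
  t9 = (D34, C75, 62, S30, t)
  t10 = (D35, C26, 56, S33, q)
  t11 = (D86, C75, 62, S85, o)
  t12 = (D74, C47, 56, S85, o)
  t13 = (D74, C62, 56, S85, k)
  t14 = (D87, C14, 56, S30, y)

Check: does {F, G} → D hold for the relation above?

No

(F=59, G=S33): row 1 → D = D41 ✓
(F=62, G=S30): rows 2, 9 → D = D34, D34 ✓
(F=50, G=S85): rows 3, 6, 7, 8 → D = D72, D72, D72, D72 ✓
(F=56, G=S85): rows 4, 12, 13 → D = D74, D74, D74 ✓
(F=56, G=S30): rows 5, 14 → D takes values {D48, D87} — violation
(F=56, G=S33): row 10 → D = D35 ✓
(F=62, G=S85): row 11 → D = D86 ✓
Two rows agree on {F, G} but differ on D, so {F, G} → D does not hold.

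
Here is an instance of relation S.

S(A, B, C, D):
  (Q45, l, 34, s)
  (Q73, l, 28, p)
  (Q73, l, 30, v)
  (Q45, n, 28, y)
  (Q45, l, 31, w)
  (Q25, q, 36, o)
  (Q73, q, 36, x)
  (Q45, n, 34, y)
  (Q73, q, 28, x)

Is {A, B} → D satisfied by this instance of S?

(A=Q45, B=l): 2 rows → D takes values {s, w} — violation
(A=Q73, B=l): 2 rows → D takes values {p, v} — violation
(A=Q45, B=n): 2 rows → D = y, y ✓
(A=Q25, B=q): 1 row → D = o ✓
(A=Q73, B=q): 2 rows → D = x, x ✓
Two rows agree on {A, B} but differ on D, so {A, B} → D does not hold.

No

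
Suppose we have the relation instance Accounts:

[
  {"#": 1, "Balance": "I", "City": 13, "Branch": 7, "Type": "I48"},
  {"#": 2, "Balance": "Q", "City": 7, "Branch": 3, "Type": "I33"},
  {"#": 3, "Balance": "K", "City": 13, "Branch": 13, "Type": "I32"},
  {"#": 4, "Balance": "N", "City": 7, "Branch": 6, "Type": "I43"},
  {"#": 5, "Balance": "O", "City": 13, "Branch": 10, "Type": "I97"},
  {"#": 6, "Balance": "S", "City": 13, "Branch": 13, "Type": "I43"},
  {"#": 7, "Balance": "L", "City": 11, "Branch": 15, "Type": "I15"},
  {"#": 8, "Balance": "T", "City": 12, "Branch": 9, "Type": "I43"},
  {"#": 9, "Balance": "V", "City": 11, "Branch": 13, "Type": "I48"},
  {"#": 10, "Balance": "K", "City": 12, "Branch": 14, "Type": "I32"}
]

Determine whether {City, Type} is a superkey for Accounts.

All 10 rows have distinct {City, Type} values, so {City, Type} → (all attributes) holds and {City, Type} is a superkey.

Yes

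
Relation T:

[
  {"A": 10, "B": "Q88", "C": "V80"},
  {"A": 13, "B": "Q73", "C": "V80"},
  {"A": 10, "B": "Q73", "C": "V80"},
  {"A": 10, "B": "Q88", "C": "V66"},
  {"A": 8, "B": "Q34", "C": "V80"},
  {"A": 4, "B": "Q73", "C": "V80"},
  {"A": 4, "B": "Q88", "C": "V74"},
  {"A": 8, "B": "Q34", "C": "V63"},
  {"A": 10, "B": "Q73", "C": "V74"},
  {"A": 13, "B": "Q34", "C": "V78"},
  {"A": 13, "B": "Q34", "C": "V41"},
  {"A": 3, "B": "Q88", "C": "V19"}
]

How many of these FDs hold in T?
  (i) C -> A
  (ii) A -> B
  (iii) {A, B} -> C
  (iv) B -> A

(i) C -> A: C=V80: 5 rows → A takes values {10, 13, 8, 4} — violation; C=V74: 2 rows → A takes values {4, 10} — violation — fails.
(ii) A -> B: A=10: 4 rows → B takes values {Q88, Q73} — violation; A=13: 3 rows → B takes values {Q73, Q34} — violation; A=4: 2 rows → B takes values {Q73, Q88} — violation — fails.
(iii) {A, B} -> C: (A=10, B=Q88): 2 rows → C takes values {V80, V66} — violation; (A=10, B=Q73): 2 rows → C takes values {V80, V74} — violation; (A=8, B=Q34): 2 rows → C takes values {V80, V63} — violation; (A=13, B=Q34): 2 rows → C takes values {V78, V41} — violation — fails.
(iv) B -> A: B=Q88: 4 rows → A takes values {10, 4, 3} — violation; B=Q73: 4 rows → A takes values {13, 10, 4} — violation; B=Q34: 4 rows → A takes values {8, 13} — violation — fails.
None of the 4 dependencies hold.

0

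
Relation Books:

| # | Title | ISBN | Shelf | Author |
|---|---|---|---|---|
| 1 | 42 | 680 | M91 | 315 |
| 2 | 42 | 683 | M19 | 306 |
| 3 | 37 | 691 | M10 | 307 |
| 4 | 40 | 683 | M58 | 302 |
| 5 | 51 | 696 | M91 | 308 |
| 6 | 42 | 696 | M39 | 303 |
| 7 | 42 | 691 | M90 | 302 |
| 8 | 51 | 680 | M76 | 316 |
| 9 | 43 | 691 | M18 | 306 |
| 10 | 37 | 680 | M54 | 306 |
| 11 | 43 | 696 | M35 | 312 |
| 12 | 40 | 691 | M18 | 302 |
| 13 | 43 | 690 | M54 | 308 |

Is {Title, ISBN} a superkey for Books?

All 13 rows have distinct {Title, ISBN} values, so {Title, ISBN} → (all attributes) holds and {Title, ISBN} is a superkey.

Yes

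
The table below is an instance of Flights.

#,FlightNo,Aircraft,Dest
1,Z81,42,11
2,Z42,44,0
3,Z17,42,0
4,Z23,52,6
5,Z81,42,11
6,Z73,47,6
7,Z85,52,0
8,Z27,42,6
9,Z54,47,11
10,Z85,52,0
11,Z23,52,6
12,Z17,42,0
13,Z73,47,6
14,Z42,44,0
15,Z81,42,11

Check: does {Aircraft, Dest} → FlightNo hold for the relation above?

Yes

(Aircraft=42, Dest=11): rows 1, 5, 15 → FlightNo = Z81, Z81, Z81 ✓
(Aircraft=44, Dest=0): rows 2, 14 → FlightNo = Z42, Z42 ✓
(Aircraft=42, Dest=0): rows 3, 12 → FlightNo = Z17, Z17 ✓
(Aircraft=52, Dest=6): rows 4, 11 → FlightNo = Z23, Z23 ✓
(Aircraft=47, Dest=6): rows 6, 13 → FlightNo = Z73, Z73 ✓
(Aircraft=52, Dest=0): rows 7, 10 → FlightNo = Z85, Z85 ✓
(Aircraft=42, Dest=6): row 8 → FlightNo = Z27 ✓
(Aircraft=47, Dest=11): row 9 → FlightNo = Z54 ✓
Every {Aircraft, Dest} value is associated with a single FlightNo value, so {Aircraft, Dest} → FlightNo holds.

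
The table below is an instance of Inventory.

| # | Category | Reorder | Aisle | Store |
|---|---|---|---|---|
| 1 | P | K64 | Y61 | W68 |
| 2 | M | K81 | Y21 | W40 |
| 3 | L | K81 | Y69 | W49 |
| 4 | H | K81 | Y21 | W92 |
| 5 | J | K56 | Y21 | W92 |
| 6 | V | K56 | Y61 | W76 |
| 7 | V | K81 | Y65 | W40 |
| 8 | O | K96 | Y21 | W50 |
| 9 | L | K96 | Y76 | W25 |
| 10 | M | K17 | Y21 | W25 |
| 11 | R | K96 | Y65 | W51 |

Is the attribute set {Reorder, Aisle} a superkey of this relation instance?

Rows 2 and 4 have the same {Reorder, Aisle} value (Reorder=K81, Aisle=Y21) but are distinct tuples, so {Reorder, Aisle} does not determine every attribute — not a superkey.

No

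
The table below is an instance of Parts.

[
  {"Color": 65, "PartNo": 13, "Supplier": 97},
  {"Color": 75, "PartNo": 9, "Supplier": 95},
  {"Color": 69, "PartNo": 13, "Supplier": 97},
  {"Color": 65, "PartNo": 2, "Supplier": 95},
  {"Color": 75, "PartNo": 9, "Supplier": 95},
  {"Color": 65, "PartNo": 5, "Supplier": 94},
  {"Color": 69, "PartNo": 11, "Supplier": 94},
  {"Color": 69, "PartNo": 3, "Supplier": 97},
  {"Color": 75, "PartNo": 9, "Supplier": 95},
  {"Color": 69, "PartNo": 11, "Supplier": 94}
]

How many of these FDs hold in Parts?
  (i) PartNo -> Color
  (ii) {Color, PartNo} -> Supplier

1

(i) PartNo -> Color: PartNo=13: 2 rows → Color takes values {65, 69} — violation — fails.
(ii) {Color, PartNo} -> Supplier: every LHS value maps to a single RHS value — holds.
1 of the 2 dependencies holds.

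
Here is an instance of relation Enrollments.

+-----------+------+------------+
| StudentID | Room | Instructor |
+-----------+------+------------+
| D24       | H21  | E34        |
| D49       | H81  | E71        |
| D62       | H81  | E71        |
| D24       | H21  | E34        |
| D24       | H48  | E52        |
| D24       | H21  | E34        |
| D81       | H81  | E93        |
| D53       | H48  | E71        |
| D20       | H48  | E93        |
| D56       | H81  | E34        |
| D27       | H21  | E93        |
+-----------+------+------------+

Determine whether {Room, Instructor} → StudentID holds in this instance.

No

(Room=H21, Instructor=E34): 3 rows → StudentID = D24, D24, D24 ✓
(Room=H81, Instructor=E71): 2 rows → StudentID takes values {D49, D62} — violation
(Room=H48, Instructor=E52): 1 row → StudentID = D24 ✓
(Room=H81, Instructor=E93): 1 row → StudentID = D81 ✓
(Room=H48, Instructor=E71): 1 row → StudentID = D53 ✓
(Room=H48, Instructor=E93): 1 row → StudentID = D20 ✓
(Room=H81, Instructor=E34): 1 row → StudentID = D56 ✓
(Room=H21, Instructor=E93): 1 row → StudentID = D27 ✓
Two rows agree on {Room, Instructor} but differ on StudentID, so {Room, Instructor} → StudentID does not hold.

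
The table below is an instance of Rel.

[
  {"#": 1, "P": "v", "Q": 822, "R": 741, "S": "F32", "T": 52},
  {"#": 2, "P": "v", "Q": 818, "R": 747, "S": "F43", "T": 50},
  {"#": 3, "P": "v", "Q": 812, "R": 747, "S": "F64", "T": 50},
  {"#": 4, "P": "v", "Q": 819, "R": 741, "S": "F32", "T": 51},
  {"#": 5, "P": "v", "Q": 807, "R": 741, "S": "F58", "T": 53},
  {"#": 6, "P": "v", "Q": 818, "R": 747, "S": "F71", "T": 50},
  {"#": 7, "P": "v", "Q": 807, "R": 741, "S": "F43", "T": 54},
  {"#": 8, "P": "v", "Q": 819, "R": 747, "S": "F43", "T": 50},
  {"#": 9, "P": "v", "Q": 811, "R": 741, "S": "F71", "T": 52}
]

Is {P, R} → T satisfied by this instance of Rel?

No

(P=v, R=741): rows 1, 4, 5, 7, 9 → T takes values {52, 51, 53, 54} — violation
(P=v, R=747): rows 2, 3, 6, 8 → T = 50, 50, 50, 50 ✓
Two rows agree on {P, R} but differ on T, so {P, R} → T does not hold.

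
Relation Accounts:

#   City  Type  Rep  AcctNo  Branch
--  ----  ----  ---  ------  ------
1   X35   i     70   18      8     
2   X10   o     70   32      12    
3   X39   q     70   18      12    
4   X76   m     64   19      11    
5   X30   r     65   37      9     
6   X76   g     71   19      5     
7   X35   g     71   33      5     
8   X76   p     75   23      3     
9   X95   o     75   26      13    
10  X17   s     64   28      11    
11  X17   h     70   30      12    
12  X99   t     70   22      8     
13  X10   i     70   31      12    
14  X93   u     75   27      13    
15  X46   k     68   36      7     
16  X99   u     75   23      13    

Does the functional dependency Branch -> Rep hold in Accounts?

Yes

Branch=8: rows 1, 12 → Rep = 70, 70 ✓
Branch=12: rows 2, 3, 11, 13 → Rep = 70, 70, 70, 70 ✓
Branch=11: rows 4, 10 → Rep = 64, 64 ✓
Branch=9: row 5 → Rep = 65 ✓
Branch=5: rows 6, 7 → Rep = 71, 71 ✓
Branch=3: row 8 → Rep = 75 ✓
Branch=13: rows 9, 14, 16 → Rep = 75, 75, 75 ✓
Branch=7: row 15 → Rep = 68 ✓
Every Branch value is associated with a single Rep value, so Branch -> Rep holds.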